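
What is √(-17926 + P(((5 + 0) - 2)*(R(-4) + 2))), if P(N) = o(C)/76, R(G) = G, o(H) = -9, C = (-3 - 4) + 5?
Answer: I*√25885315/38 ≈ 133.89*I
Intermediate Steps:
C = -2 (C = -7 + 5 = -2)
P(N) = -9/76
√(-17926 + P(((5 + 0) - 2)*(R(-4) + 2))) = √(-17926 - 9/76) = √(-1362385/76) = I*√25885315/38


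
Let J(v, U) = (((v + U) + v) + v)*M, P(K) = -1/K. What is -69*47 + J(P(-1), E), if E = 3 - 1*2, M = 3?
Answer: -3231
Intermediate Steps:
E = 1 (E = 3 - 2 = 1)
J(v, U) = 3*U + 9*v (J(v, U) = (((v + U) + v) + v)*3 = (((U + v) + v) + v)*3 = ((U + 2*v) + v)*3 = (U + 3*v)*3 = 3*U + 9*v)
-69*47 + J(P(-1), E) = -69*47 + (3*1 + 9*(-1/(-1))) = -3243 + (3 + 9*(-1*(-1))) = -3243 + (3 + 9*1) = -3243 + (3 + 9) = -3243 + 12 = -3231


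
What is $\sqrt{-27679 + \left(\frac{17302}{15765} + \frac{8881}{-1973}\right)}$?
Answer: $\frac{i \sqrt{26782179694328790030}}{31104345} \approx 166.38 i$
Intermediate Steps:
$\sqrt{-27679 + \left(\frac{17302}{15765} + \frac{8881}{-1973}\right)} = \sqrt{-27679 + \left(17302 \cdot \frac{1}{15765} + 8881 \left(- \frac{1}{1973}\right)\right)} = \sqrt{-27679 + \left(\frac{17302}{15765} - \frac{8881}{1973}\right)} = \sqrt{-27679 - \frac{105872119}{31104345}} = \sqrt{- \frac{861043037374}{31104345}} = \frac{i \sqrt{26782179694328790030}}{31104345}$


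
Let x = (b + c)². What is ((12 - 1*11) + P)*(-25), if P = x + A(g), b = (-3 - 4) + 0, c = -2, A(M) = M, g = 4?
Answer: -2150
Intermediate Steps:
b = -7 (b = -7 + 0 = -7)
x = 81 (x = (-7 - 2)² = (-9)² = 81)
P = 85 (P = 81 + 4 = 85)
((12 - 1*11) + P)*(-25) = ((12 - 1*11) + 85)*(-25) = ((12 - 11) + 85)*(-25) = (1 + 85)*(-25) = 86*(-25) = -2150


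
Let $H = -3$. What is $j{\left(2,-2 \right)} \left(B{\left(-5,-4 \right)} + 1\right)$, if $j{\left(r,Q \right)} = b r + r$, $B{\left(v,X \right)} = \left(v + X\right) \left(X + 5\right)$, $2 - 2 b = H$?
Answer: $-56$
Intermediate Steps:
$b = \frac{5}{2}$ ($b = 1 - - \frac{3}{2} = 1 + \frac{3}{2} = \frac{5}{2} \approx 2.5$)
$B{\left(v,X \right)} = \left(5 + X\right) \left(X + v\right)$ ($B{\left(v,X \right)} = \left(X + v\right) \left(5 + X\right) = \left(5 + X\right) \left(X + v\right)$)
$j{\left(r,Q \right)} = \frac{7 r}{2}$ ($j{\left(r,Q \right)} = \frac{5 r}{2} + r = \frac{7 r}{2}$)
$j{\left(2,-2 \right)} \left(B{\left(-5,-4 \right)} + 1\right) = \frac{7}{2} \cdot 2 \left(\left(\left(-4\right)^{2} + 5 \left(-4\right) + 5 \left(-5\right) - -20\right) + 1\right) = 7 \left(\left(16 - 20 - 25 + 20\right) + 1\right) = 7 \left(-9 + 1\right) = 7 \left(-8\right) = -56$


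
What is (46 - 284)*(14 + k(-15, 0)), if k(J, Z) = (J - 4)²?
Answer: -89250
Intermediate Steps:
k(J, Z) = (-4 + J)²
(46 - 284)*(14 + k(-15, 0)) = (46 - 284)*(14 + (-4 - 15)²) = -238*(14 + (-19)²) = -238*(14 + 361) = -238*375 = -89250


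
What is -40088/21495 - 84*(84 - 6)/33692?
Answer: -372870034/181052385 ≈ -2.0595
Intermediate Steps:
-40088/21495 - 84*(84 - 6)/33692 = -40088*1/21495 - 84*78*(1/33692) = -40088/21495 - 6552*1/33692 = -40088/21495 - 1638/8423 = -372870034/181052385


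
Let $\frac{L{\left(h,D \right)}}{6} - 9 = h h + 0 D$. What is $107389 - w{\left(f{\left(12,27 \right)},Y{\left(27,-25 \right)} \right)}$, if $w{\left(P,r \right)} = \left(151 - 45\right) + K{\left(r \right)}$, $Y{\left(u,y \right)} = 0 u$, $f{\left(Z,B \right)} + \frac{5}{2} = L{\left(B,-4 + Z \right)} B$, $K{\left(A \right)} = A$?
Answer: $107283$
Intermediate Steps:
$L{\left(h,D \right)} = 54 + 6 h^{2}$ ($L{\left(h,D \right)} = 54 + 6 \left(h h + 0 D\right) = 54 + 6 \left(h^{2} + 0\right) = 54 + 6 h^{2}$)
$f{\left(Z,B \right)} = - \frac{5}{2} + B \left(54 + 6 B^{2}\right)$ ($f{\left(Z,B \right)} = - \frac{5}{2} + \left(54 + 6 B^{2}\right) B = - \frac{5}{2} + B \left(54 + 6 B^{2}\right)$)
$Y{\left(u,y \right)} = 0$
$w{\left(P,r \right)} = 106 + r$ ($w{\left(P,r \right)} = \left(151 - 45\right) + r = 106 + r$)
$107389 - w{\left(f{\left(12,27 \right)},Y{\left(27,-25 \right)} \right)} = 107389 - \left(106 + 0\right) = 107389 - 106 = 107283$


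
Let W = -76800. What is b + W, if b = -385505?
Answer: -462305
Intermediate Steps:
b + W = -385505 - 76800 = -462305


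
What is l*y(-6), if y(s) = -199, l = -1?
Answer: 199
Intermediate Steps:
l*y(-6) = -1*(-199) = 199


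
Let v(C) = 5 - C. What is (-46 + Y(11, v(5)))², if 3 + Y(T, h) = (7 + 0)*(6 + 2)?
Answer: 49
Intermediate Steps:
Y(T, h) = 53 (Y(T, h) = -3 + (7 + 0)*(6 + 2) = -3 + 7*8 = -3 + 56 = 53)
(-46 + Y(11, v(5)))² = (-46 + 53)² = 7² = 49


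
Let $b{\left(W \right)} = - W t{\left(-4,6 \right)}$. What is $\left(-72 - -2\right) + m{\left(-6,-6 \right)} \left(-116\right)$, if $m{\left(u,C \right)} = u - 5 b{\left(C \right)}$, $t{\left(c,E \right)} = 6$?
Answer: $21506$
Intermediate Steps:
$b{\left(W \right)} = - 6 W$ ($b{\left(W \right)} = - W 6 = - 6 W$)
$m{\left(u,C \right)} = u + 30 C$ ($m{\left(u,C \right)} = u - 5 \left(- 6 C\right) = u + 30 C$)
$\left(-72 - -2\right) + m{\left(-6,-6 \right)} \left(-116\right) = \left(-72 - -2\right) + \left(-6 + 30 \left(-6\right)\right) \left(-116\right) = \left(-72 + 2\right) + \left(-6 - 180\right) \left(-116\right) = -70 - -21576 = -70 + 21576 = 21506$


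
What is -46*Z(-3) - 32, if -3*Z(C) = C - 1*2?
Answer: -326/3 ≈ -108.67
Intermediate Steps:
Z(C) = 2/3 - C/3 (Z(C) = -(C - 1*2)/3 = -(C - 2)/3 = -(-2 + C)/3 = 2/3 - C/3)
-46*Z(-3) - 32 = -46*(2/3 - 1/3*(-3)) - 32 = -46*(2/3 + 1) - 32 = -46*5/3 - 32 = -230/3 - 32 = -326/3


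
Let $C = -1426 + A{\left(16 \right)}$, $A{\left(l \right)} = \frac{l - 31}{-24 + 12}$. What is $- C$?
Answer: $\frac{5699}{4} \approx 1424.8$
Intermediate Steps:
$A{\left(l \right)} = \frac{31}{12} - \frac{l}{12}$ ($A{\left(l \right)} = \frac{-31 + l}{-12} = \left(-31 + l\right) \left(- \frac{1}{12}\right) = \frac{31}{12} - \frac{l}{12}$)
$C = - \frac{5699}{4}$ ($C = -1426 + \left(\frac{31}{12} - \frac{4}{3}\right) = -1426 + \frac{5}{4} = - \frac{5699}{4} \approx -1424.8$)
$- C = \left(-1\right) \left(- \frac{5699}{4}\right) = \frac{5699}{4}$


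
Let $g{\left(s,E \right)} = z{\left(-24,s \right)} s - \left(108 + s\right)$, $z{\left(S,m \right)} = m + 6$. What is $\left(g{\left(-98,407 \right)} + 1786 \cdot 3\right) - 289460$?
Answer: $-275096$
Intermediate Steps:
$z{\left(S,m \right)} = 6 + m$
$g{\left(s,E \right)} = -108 - s + s \left(6 + s\right)$ ($g{\left(s,E \right)} = \left(6 + s\right) s - \left(108 + s\right) = s \left(6 + s\right) - \left(108 + s\right) = -108 - s + s \left(6 + s\right)$)
$\left(g{\left(-98,407 \right)} + 1786 \cdot 3\right) - 289460 = \left(\left(-108 - -98 - 98 \left(6 - 98\right)\right) + 1786 \cdot 3\right) - 289460 = \left(\left(-108 + 98 - -9016\right) + 5358\right) - 289460 = \left(\left(-108 + 98 + 9016\right) + 5358\right) - 289460 = \left(9006 + 5358\right) - 289460 = 14364 - 289460 = -275096$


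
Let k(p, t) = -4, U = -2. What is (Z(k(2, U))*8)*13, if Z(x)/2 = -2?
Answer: -416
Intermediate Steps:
Z(x) = -4 (Z(x) = 2*(-2) = -4)
(Z(k(2, U))*8)*13 = -4*8*13 = -32*13 = -416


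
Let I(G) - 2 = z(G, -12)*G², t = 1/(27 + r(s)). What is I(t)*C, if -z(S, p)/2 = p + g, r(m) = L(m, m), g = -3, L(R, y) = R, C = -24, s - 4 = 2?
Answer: -5888/121 ≈ -48.661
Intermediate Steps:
s = 6 (s = 4 + 2 = 6)
r(m) = m
t = 1/33 (t = 1/(27 + 6) = 1/33 ≈ 0.030303)
z(S, p) = 6 - 2*p (z(S, p) = -2*(p - 3) = -2*(-3 + p) = 6 - 2*p)
I(G) = 2 + 30*G² (I(G) = 2 + (6 - 2*(-12))*G² = 2 + (6 + 24)*G² = 2 + 30*G²)
I(t)*C = (2 + 30*(1/33)²)*(-24) = (2 + 30*(1/1089))*(-24) = (2 + 10/363)*(-24) = (736/363)*(-24) = -5888/121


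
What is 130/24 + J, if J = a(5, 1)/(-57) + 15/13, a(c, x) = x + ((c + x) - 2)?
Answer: 6405/988 ≈ 6.4828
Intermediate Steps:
a(c, x) = -2 + c + 2*x (a(c, x) = x + (-2 + c + x) = -2 + c + 2*x)
J = 790/741 (J = (-2 + 5 + 2*1)/(-57) + 15/13 = (-2 + 5 + 2)*(-1/57) + 15*(1/13) = 5*(-1/57) + 15/13 = -5/57 + 15/13 = 790/741 ≈ 1.0661)
130/24 + J = 130/24 + 790/741 = 130*(1/24) + 790/741 = 65/12 + 790/741 = 6405/988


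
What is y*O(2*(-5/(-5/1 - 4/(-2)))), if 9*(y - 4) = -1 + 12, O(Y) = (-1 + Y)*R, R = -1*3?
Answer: -329/9 ≈ -36.556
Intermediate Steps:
R = -3
O(Y) = 3 - 3*Y (O(Y) = (-1 + Y)*(-3) = 3 - 3*Y)
y = 47/9 (y = 4 + (-1 + 12)/9 = 4 + (⅑)*11 = 4 + 11/9 = 47/9 ≈ 5.2222)
y*O(2*(-5/(-5/1 - 4/(-2)))) = 47*(3 - 6*(-5/(-5/1 - 4/(-2))))/9 = 47*(3 - 6*(-5/(-5*1 - 4*(-½))))/9 = 47*(3 - 6*(-5/(-5 + 2)))/9 = 47*(3 - 6*(-5/(-3)))/9 = 47*(3 - 6*(-5*(-⅓)))/9 = 47*(3 - 6*5/3)/9 = 47*(3 - 3*10/3)/9 = 47*(3 - 10)/9 = (47/9)*(-7) = -329/9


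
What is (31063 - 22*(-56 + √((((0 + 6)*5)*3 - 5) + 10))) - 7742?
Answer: 24553 - 22*√95 ≈ 24339.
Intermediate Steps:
(31063 - 22*(-56 + √((((0 + 6)*5)*3 - 5) + 10))) - 7742 = (31063 - 22*(-56 + √(((6*5)*3 - 5) + 10))) - 7742 = (31063 - 22*(-56 + √((30*3 - 5) + 10))) - 7742 = (31063 - 22*(-56 + √((90 - 5) + 10))) - 7742 = (31063 - 22*(-56 + √(85 + 10))) - 7742 = (31063 - 22*(-56 + √95)) - 7742 = (31063 + (1232 - 22*√95)) - 7742 = (32295 - 22*√95) - 7742 = 24553 - 22*√95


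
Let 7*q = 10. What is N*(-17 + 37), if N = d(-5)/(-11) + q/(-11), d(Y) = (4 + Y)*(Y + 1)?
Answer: -760/77 ≈ -9.8701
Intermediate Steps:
q = 10/7 (q = (1/7)*10 = 10/7 ≈ 1.4286)
d(Y) = (1 + Y)*(4 + Y) (d(Y) = (4 + Y)*(1 + Y) = (1 + Y)*(4 + Y))
N = -38/77 (N = (4 + (-5)**2 + 5*(-5))/(-11) + (10/7)/(-11) = (4 + 25 - 25)*(-1/11) + (10/7)*(-1/11) = 4*(-1/11) - 10/77 = -4/11 - 10/77 = -38/77 ≈ -0.49351)
N*(-17 + 37) = -38*(-17 + 37)/77 = -38/77*20 = -760/77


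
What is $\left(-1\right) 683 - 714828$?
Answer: $-715511$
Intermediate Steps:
$\left(-1\right) 683 - 714828 = -683 - 714828 = -715511$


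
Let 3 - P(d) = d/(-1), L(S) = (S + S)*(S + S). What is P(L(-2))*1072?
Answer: 20368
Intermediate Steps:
L(S) = 4*S**2 (L(S) = (2*S)*(2*S) = 4*S**2)
P(d) = 3 + d (P(d) = 3 - d/(-1) = 3 - d*(-1) = 3 - (-1)*d = 3 + d)
P(L(-2))*1072 = (3 + 4*(-2)**2)*1072 = (3 + 4*4)*1072 = (3 + 16)*1072 = 19*1072 = 20368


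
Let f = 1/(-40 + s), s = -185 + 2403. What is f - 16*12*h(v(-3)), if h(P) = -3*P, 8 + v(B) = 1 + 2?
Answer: -6272639/2178 ≈ -2880.0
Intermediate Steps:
s = 2218
v(B) = -5 (v(B) = -8 + (1 + 2) = -8 + 3 = -5)
f = 1/2178 (f = 1/(-40 + 2218) = 1/2178 ≈ 0.00045914)
f - 16*12*h(v(-3)) = 1/2178 - 16*12*(-3*(-5)) = 1/2178 - 192*15 = 1/2178 - 1*2880 = 1/2178 - 2880 = -6272639/2178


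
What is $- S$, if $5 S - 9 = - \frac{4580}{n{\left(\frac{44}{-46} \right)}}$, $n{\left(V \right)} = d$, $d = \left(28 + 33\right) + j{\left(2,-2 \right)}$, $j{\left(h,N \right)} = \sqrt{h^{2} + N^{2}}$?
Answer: $\frac{245963}{18565} - \frac{1832 \sqrt{2}}{3713} \approx 12.551$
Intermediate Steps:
$j{\left(h,N \right)} = \sqrt{N^{2} + h^{2}}$
$d = 61 + 2 \sqrt{2}$ ($d = \left(28 + 33\right) + \sqrt{\left(-2\right)^{2} + 2^{2}} = 61 + \sqrt{4 + 4} = 61 + \sqrt{8} = 61 + 2 \sqrt{2} \approx 63.828$)
$n{\left(V \right)} = 61 + 2 \sqrt{2}$
$S = \frac{9}{5} - \frac{916}{61 + 2 \sqrt{2}}$ ($S = \frac{9}{5} + \frac{\left(-4580\right) \frac{1}{61 + 2 \sqrt{2}}}{5} = \frac{9}{5} - \frac{916}{61 + 2 \sqrt{2}} \approx -12.551$)
$- S = - (- \frac{245963}{18565} + \frac{1832 \sqrt{2}}{3713}) = \frac{245963}{18565} - \frac{1832 \sqrt{2}}{3713}$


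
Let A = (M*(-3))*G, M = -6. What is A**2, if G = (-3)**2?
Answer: 26244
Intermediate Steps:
G = 9
A = 162 (A = -6*(-3)*9 = 18*9 = 162)
A**2 = 162**2 = 26244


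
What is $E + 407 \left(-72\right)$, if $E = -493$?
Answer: $-29797$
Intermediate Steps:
$E + 407 \left(-72\right) = -493 + 407 \left(-72\right) = -493 - 29304 = -29797$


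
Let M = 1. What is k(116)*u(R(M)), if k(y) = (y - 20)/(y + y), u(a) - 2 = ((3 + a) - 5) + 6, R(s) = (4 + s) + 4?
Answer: 180/29 ≈ 6.2069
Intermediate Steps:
R(s) = 8 + s
u(a) = 6 + a (u(a) = 2 + (((3 + a) - 5) + 6) = 2 + ((-2 + a) + 6) = 2 + (4 + a) = 6 + a)
k(y) = (-20 + y)/(2*y) (k(y) = (-20 + y)/((2*y)) = (-20 + y)*(1/(2*y)) = (-20 + y)/(2*y))
k(116)*u(R(M)) = ((½)*(-20 + 116)/116)*(6 + (8 + 1)) = ((½)*(1/116)*96)*(6 + 9) = (12/29)*15 = 180/29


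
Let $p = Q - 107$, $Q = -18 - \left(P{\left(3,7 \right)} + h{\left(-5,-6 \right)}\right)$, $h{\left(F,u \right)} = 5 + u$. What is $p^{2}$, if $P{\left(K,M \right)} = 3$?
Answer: $16129$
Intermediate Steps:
$Q = -20$ ($Q = -18 - \left(3 + \left(5 - 6\right)\right) = -18 - \left(3 - 1\right) = -18 - 2 = -20$)
$p = -127$ ($p = -20 - 107 = -127$)
$p^{2} = \left(-127\right)^{2} = 16129$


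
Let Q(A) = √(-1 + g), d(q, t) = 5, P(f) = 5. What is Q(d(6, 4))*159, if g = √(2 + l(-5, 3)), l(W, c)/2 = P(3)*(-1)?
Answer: 159*√(-1 + 2*I*√2) ≈ 159.0 + 224.86*I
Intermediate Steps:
l(W, c) = -10 (l(W, c) = 2*(5*(-1)) = 2*(-5) = -10)
g = 2*I*√2 (g = √(2 - 10) = √(-8) = 2*I*√2 ≈ 2.8284*I)
Q(A) = √(-1 + 2*I*√2)
Q(d(6, 4))*159 = √(-1 + 2*I*√2)*159 = 159*√(-1 + 2*I*√2)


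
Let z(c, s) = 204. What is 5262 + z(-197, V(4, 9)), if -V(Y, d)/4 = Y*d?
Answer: 5466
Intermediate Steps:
V(Y, d) = -4*Y*d
5262 + z(-197, V(4, 9)) = 5262 + 204 = 5466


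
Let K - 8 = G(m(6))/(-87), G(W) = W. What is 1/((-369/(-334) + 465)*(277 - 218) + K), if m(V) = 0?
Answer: 334/9187733 ≈ 3.6353e-5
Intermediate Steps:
K = 8 (K = 8 + 0/(-87) = 8 + 0*(-1/87) = 8 + 0 = 8)
1/((-369/(-334) + 465)*(277 - 218) + K) = 1/((-369/(-334) + 465)*(277 - 218) + 8) = 1/((-369*(-1/334) + 465)*59 + 8) = 1/((369/334 + 465)*59 + 8) = 1/((155679/334)*59 + 8) = 1/(9185061/334 + 8) = 1/(9187733/334) = 334/9187733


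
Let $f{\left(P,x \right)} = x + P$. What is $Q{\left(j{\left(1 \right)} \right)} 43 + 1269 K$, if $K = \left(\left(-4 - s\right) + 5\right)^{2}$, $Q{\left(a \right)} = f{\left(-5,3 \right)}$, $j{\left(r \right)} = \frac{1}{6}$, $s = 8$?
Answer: $62095$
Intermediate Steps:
$j{\left(r \right)} = \frac{1}{6}$
$f{\left(P,x \right)} = P + x$
$Q{\left(a \right)} = -2$ ($Q{\left(a \right)} = -5 + 3 = -2$)
$K = 49$ ($K = \left(\left(-4 - 8\right) + 5\right)^{2} = \left(-12 + 5\right)^{2} = \left(-7\right)^{2} = 49$)
$Q{\left(j{\left(1 \right)} \right)} 43 + 1269 K = \left(-2\right) 43 + 1269 \cdot 49 = -86 + 62181 = 62095$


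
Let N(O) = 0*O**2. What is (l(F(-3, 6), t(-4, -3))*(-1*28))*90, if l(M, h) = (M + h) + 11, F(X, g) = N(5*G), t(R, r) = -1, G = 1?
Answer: -25200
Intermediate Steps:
N(O) = 0
F(X, g) = 0
l(M, h) = 11 + M + h
(l(F(-3, 6), t(-4, -3))*(-1*28))*90 = ((11 + 0 - 1)*(-1*28))*90 = (10*(-28))*90 = -280*90 = -25200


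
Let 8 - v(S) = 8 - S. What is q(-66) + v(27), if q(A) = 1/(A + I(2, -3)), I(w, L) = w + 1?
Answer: 1700/63 ≈ 26.984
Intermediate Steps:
v(S) = S (v(S) = 8 - (8 - S) = 8 + (-8 + S) = S)
I(w, L) = 1 + w
q(A) = 1/(3 + A) (q(A) = 1/(A + (1 + 2)) = 1/(A + 3) = 1/(3 + A))
q(-66) + v(27) = 1/(3 - 66) + 27 = 1/(-63) + 27 = -1/63 + 27 = 1700/63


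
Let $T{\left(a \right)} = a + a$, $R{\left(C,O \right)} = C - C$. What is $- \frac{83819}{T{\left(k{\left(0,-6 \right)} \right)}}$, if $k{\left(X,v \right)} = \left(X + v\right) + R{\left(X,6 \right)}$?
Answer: $\frac{83819}{12} \approx 6984.9$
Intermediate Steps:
$R{\left(C,O \right)} = 0$
$k{\left(X,v \right)} = X + v$ ($k{\left(X,v \right)} = \left(X + v\right) + 0 = X + v$)
$T{\left(a \right)} = 2 a$
$- \frac{83819}{T{\left(k{\left(0,-6 \right)} \right)}} = - \frac{83819}{2 \left(0 - 6\right)} = - \frac{83819}{2 \left(-6\right)} = - \frac{83819}{-12} = \left(-83819\right) \left(- \frac{1}{12}\right) = \frac{83819}{12}$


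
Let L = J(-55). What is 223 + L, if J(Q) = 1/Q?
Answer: 12264/55 ≈ 222.98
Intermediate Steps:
L = -1/55 (L = 1/(-55) = -1/55 ≈ -0.018182)
223 + L = 223 - 1/55 = 12264/55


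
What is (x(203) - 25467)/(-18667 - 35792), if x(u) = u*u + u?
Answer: -5315/18153 ≈ -0.29279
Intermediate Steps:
x(u) = u + u**2 (x(u) = u**2 + u = u + u**2)
(x(203) - 25467)/(-18667 - 35792) = (203*(1 + 203) - 25467)/(-18667 - 35792) = (203*204 - 25467)/(-54459) = (41412 - 25467)*(-1/54459) = 15945*(-1/54459) = -5315/18153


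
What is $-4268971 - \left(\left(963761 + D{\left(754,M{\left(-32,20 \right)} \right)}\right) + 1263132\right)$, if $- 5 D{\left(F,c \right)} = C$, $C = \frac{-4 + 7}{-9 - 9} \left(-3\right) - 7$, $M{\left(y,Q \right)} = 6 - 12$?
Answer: $- \frac{64958653}{10} \approx -6.4959 \cdot 10^{6}$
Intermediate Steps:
$M{\left(y,Q \right)} = -6$ ($M{\left(y,Q \right)} = 6 - 12 = -6$)
$C = - \frac{13}{2}$ ($C = \frac{3}{-18} \left(-3\right) - 7 = 3 \left(- \frac{1}{18}\right) \left(-3\right) - 7 = \left(- \frac{1}{6}\right) \left(-3\right) - 7 = \frac{1}{2} - 7 = - \frac{13}{2} \approx -6.5$)
$D{\left(F,c \right)} = \frac{13}{10}$ ($D{\left(F,c \right)} = \left(- \frac{1}{5}\right) \left(- \frac{13}{2}\right) = \frac{13}{10}$)
$-4268971 - \left(\left(963761 + D{\left(754,M{\left(-32,20 \right)} \right)}\right) + 1263132\right) = -4268971 - \left(\left(963761 + \frac{13}{10}\right) + 1263132\right) = -4268971 - \left(\frac{9637623}{10} + 1263132\right) = -4268971 - \frac{22268943}{10} = - \frac{64958653}{10}$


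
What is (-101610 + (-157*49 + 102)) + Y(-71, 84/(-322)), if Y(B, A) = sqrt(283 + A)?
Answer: -109201 + sqrt(149569)/23 ≈ -1.0918e+5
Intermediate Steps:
(-101610 + (-157*49 + 102)) + Y(-71, 84/(-322)) = (-101610 + (-157*49 + 102)) + sqrt(283 + 84/(-322)) = (-101610 + (-7693 + 102)) + sqrt(283 + 84*(-1/322)) = (-101610 - 7591) + sqrt(283 - 6/23) = -109201 + sqrt(6503/23) = -109201 + sqrt(149569)/23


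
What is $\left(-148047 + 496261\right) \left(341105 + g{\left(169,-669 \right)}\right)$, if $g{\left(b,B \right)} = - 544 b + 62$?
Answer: $86785723434$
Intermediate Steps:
$g{\left(b,B \right)} = 62 - 544 b$
$\left(-148047 + 496261\right) \left(341105 + g{\left(169,-669 \right)}\right) = \left(-148047 + 496261\right) \left(341105 + \left(62 - 91936\right)\right) = 348214 \left(341105 + \left(62 - 91936\right)\right) = 348214 \left(341105 - 91874\right) = 348214 \cdot 249231 = 86785723434$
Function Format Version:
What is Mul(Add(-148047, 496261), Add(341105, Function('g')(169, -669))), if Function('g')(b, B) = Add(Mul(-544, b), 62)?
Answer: 86785723434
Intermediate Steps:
Function('g')(b, B) = Add(62, Mul(-544, b))
Mul(Add(-148047, 496261), Add(341105, Function('g')(169, -669))) = Mul(Add(-148047, 496261), Add(341105, Add(62, Mul(-544, 169)))) = Mul(348214, Add(341105, Add(62, -91936))) = Mul(348214, Add(341105, -91874)) = Mul(348214, 249231) = 86785723434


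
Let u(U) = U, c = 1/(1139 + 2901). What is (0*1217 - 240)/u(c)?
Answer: -969600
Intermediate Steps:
c = 1/4040 ≈ 0.00024752
(0*1217 - 240)/u(c) = (0*1217 - 240)/(1/4040) = (0 - 240)*4040 = -240*4040 = -969600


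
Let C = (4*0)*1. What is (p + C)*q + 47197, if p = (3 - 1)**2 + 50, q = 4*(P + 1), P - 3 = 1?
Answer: 48277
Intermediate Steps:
P = 4 (P = 3 + 1 = 4)
C = 0 (C = 0*1 = 0)
q = 20 (q = 4*(4 + 1) = 4*5 = 20)
p = 54 (p = 2**2 + 50 = 4 + 50 = 54)
(p + C)*q + 47197 = (54 + 0)*20 + 47197 = 54*20 + 47197 = 1080 + 47197 = 48277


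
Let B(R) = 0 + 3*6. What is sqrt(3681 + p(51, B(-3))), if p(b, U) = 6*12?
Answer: 3*sqrt(417) ≈ 61.262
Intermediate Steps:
B(R) = 18 (B(R) = 0 + 18 = 18)
p(b, U) = 72
sqrt(3681 + p(51, B(-3))) = sqrt(3681 + 72) = sqrt(3753) = 3*sqrt(417)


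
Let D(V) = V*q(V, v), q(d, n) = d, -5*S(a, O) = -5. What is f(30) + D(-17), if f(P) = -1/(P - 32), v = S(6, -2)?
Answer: 579/2 ≈ 289.50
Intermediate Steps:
S(a, O) = 1 (S(a, O) = -⅕*(-5) = 1)
v = 1
f(P) = -1/(-32 + P)
D(V) = V² (D(V) = V*V = V²)
f(30) + D(-17) = -1/(-32 + 30) + (-17)² = -1/(-2) + 289 = -1*(-½) + 289 = ½ + 289 = 579/2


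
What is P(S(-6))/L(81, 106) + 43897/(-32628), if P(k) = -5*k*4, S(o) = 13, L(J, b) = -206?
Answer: -279751/3360684 ≈ -0.083242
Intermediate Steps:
P(k) = -20*k
P(S(-6))/L(81, 106) + 43897/(-32628) = -20*13/(-206) + 43897/(-32628) = -260*(-1/206) + 43897*(-1/32628) = 130/103 - 43897/32628 = -279751/3360684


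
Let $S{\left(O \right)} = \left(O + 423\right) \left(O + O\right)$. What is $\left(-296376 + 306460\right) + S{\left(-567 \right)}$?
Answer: $173380$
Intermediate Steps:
$S{\left(O \right)} = 2 O \left(423 + O\right)$ ($S{\left(O \right)} = \left(423 + O\right) 2 O = 2 O \left(423 + O\right)$)
$\left(-296376 + 306460\right) + S{\left(-567 \right)} = \left(-296376 + 306460\right) + 2 \left(-567\right) \left(423 - 567\right) = 10084 + 2 \left(-567\right) \left(-144\right) = 10084 + 163296 = 173380$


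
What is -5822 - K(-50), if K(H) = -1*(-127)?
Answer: -5949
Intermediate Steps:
K(H) = 127
-5822 - K(-50) = -5822 - 1*127 = -5822 - 127 = -5949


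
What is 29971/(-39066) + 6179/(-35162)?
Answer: -19047487/20200569 ≈ -0.94292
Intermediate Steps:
29971/(-39066) + 6179/(-35162) = 29971*(-1/39066) + 6179*(-1/35162) = -1763/2298 - 6179/35162 = -19047487/20200569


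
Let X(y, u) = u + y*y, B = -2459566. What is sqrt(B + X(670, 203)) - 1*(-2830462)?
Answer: 2830462 + I*sqrt(2010463) ≈ 2.8305e+6 + 1417.9*I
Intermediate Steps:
X(y, u) = u + y**2
sqrt(B + X(670, 203)) - 1*(-2830462) = sqrt(-2459566 + (203 + 670**2)) - 1*(-2830462) = sqrt(-2459566 + (203 + 448900)) + 2830462 = sqrt(-2459566 + 449103) + 2830462 = sqrt(-2010463) + 2830462 = I*sqrt(2010463) + 2830462 = 2830462 + I*sqrt(2010463)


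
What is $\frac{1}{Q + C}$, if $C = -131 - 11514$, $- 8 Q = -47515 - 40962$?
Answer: $- \frac{8}{4683} \approx -0.0017083$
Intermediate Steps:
$Q = \frac{88477}{8}$ ($Q = - \frac{-47515 - 40962}{8} = \left(- \frac{1}{8}\right) \left(-88477\right) = \frac{88477}{8} \approx 11060.0$)
$C = -11645$ ($C = -131 - 11514 = -11645$)
$\frac{1}{Q + C} = \frac{1}{\frac{88477}{8} - 11645} = \frac{1}{- \frac{4683}{8}} = - \frac{8}{4683}$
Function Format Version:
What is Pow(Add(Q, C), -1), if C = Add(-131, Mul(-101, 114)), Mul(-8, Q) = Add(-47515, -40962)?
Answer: Rational(-8, 4683) ≈ -0.0017083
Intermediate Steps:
Q = Rational(88477, 8) (Q = Mul(Rational(-1, 8), Add(-47515, -40962)) = Mul(Rational(-1, 8), -88477) = Rational(88477, 8) ≈ 11060.)
C = -11645 (C = Add(-131, -11514) = -11645)
Pow(Add(Q, C), -1) = Pow(Add(Rational(88477, 8), -11645), -1) = Pow(Rational(-4683, 8), -1) = Rational(-8, 4683)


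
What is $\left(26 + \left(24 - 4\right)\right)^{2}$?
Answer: $2116$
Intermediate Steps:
$\left(26 + \left(24 - 4\right)\right)^{2} = \left(26 + 20\right)^{2} = 46^{2} = 2116$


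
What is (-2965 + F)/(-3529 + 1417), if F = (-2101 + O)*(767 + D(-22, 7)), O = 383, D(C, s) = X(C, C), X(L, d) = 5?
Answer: 443087/704 ≈ 629.38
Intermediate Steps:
D(C, s) = 5
F = -1326296 (F = (-2101 + 383)*(767 + 5) = -1718*772 = -1326296)
(-2965 + F)/(-3529 + 1417) = (-2965 - 1326296)/(-3529 + 1417) = -1329261/(-2112) = -1329261*(-1/2112) = 443087/704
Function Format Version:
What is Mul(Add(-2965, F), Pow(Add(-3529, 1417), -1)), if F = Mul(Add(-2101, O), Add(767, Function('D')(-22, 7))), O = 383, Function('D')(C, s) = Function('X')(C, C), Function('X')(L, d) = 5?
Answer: Rational(443087, 704) ≈ 629.38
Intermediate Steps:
Function('D')(C, s) = 5
F = -1326296 (F = Mul(Add(-2101, 383), Add(767, 5)) = Mul(-1718, 772) = -1326296)
Mul(Add(-2965, F), Pow(Add(-3529, 1417), -1)) = Mul(Add(-2965, -1326296), Pow(Add(-3529, 1417), -1)) = Mul(-1329261, Pow(-2112, -1)) = Mul(-1329261, Rational(-1, 2112)) = Rational(443087, 704)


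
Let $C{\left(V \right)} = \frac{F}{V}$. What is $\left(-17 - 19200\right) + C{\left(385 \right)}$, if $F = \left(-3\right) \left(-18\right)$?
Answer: $- \frac{7398491}{385} \approx -19217.0$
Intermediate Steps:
$F = 54$
$C{\left(V \right)} = \frac{54}{V}$
$\left(-17 - 19200\right) + C{\left(385 \right)} = \left(-17 - 19200\right) + \frac{54}{385} = \left(-17 - 19200\right) + 54 \cdot \frac{1}{385} = -19217 + \frac{54}{385} = - \frac{7398491}{385}$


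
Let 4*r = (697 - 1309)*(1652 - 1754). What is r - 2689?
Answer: 12917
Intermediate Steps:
r = 15606 (r = ((697 - 1309)*(1652 - 1754))/4 = (-612*(-102))/4 = (¼)*62424 = 15606)
r - 2689 = 15606 - 2689 = 12917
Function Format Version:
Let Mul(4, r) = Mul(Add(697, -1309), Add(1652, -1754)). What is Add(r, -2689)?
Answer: 12917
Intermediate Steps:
r = 15606 (r = Mul(Rational(1, 4), Mul(Add(697, -1309), Add(1652, -1754))) = Mul(Rational(1, 4), Mul(-612, -102)) = Mul(Rational(1, 4), 62424) = 15606)
Add(r, -2689) = Add(15606, -2689) = 12917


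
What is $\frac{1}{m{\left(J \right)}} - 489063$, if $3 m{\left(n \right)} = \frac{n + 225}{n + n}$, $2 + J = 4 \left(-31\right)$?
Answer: $- \frac{5379777}{11} \approx -4.8907 \cdot 10^{5}$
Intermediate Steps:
$J = -126$ ($J = -2 + 4 \left(-31\right) = -2 - 124 = -126$)
$m{\left(n \right)} = \frac{225 + n}{6 n}$ ($m{\left(n \right)} = \frac{\left(n + 225\right) \frac{1}{n + n}}{3} = \frac{\left(225 + n\right) \frac{1}{2 n}}{3} = \frac{\frac{1}{2} \frac{1}{n} \left(225 + n\right)}{3} = \frac{225 + n}{6 n}$)
$\frac{1}{m{\left(J \right)}} - 489063 = \frac{1}{\frac{1}{6} \frac{1}{-126} \left(225 - 126\right)} - 489063 = \frac{1}{\frac{1}{6} \left(- \frac{1}{126}\right) 99} - 489063 = \frac{1}{- \frac{11}{84}} - 489063 = - \frac{84}{11} - 489063 = - \frac{5379777}{11}$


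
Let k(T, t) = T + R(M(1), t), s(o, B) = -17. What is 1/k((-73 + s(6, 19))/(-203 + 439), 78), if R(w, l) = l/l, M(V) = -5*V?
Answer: 118/73 ≈ 1.6164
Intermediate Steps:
R(w, l) = 1
k(T, t) = 1 + T (k(T, t) = T + 1 = 1 + T)
1/k((-73 + s(6, 19))/(-203 + 439), 78) = 1/(1 + (-73 - 17)/(-203 + 439)) = 1/(1 - 90/236) = 1/(1 - 90*1/236) = 1/(1 - 45/118) = 1/(73/118) = 118/73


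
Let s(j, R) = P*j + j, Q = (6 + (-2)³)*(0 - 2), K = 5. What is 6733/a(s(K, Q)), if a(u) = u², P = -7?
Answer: 6733/900 ≈ 7.4811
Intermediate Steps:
Q = 4 (Q = (6 - 8)*(-2) = -2*(-2) = 4)
s(j, R) = -6*j (s(j, R) = -7*j + j = -6*j)
6733/a(s(K, Q)) = 6733/((-6*5)²) = 6733/((-30)²) = 6733/900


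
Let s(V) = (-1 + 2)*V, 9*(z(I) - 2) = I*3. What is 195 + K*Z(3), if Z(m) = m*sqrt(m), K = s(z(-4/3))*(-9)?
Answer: 195 - 42*sqrt(3) ≈ 122.25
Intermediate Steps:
z(I) = 2 + I/3 (z(I) = 2 + (I*3)/9 = 2 + (3*I)/9 = 2 + I/3)
s(V) = V (s(V) = 1*V = V)
K = -14 (K = (2 + (-4/3)/3)*(-9) = (2 + (-4*1/3)/3)*(-9) = (2 + (1/3)*(-4/3))*(-9) = (2 - 4/9)*(-9) = (14/9)*(-9) = -14)
Z(m) = m**(3/2)
195 + K*Z(3) = 195 - 42*sqrt(3)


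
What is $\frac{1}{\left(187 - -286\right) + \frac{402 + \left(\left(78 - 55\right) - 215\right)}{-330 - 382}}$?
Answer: $\frac{356}{168283} \approx 0.0021155$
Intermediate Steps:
$\frac{1}{\left(187 - -286\right) + \frac{402 + \left(\left(78 - 55\right) - 215\right)}{-330 - 382}} = \frac{1}{\left(187 + 286\right) + \frac{402 + \left(23 - 215\right)}{-712}} = \frac{1}{473 + \left(402 - 192\right) \left(- \frac{1}{712}\right)} = \frac{1}{473 + 210 \left(- \frac{1}{712}\right)} = \frac{1}{473 - \frac{105}{356}} = \frac{1}{\frac{168283}{356}} = \frac{356}{168283}$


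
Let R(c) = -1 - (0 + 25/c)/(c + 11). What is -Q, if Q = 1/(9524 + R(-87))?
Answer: -6612/62966051 ≈ -0.00010501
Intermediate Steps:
R(c) = -1 - 25/(c*(11 + c)) (R(c) = -1 - 25/c/(11 + c) = -1 - 25/(c*(11 + c)))
Q = 6612/62966051 (Q = 1/(9524 + (-25 - 1*(-87)**2 - 11*(-87))/((-87)*(11 - 87))) = 1/(9524 - 1/87*(-25 - 1*7569 + 957)/(-76)) = 1/(9524 - 1/87*(-1/76)*(-25 - 7569 + 957)) = 1/(9524 - 1/87*(-1/76)*(-6637)) = 1/(9524 - 6637/6612) = 1/(62966051/6612) = 6612/62966051 ≈ 0.00010501)
-Q = -1*6612/62966051 = -6612/62966051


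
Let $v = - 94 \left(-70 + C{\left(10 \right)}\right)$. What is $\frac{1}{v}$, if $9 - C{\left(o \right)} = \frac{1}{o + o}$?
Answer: $\frac{10}{57387} \approx 0.00017426$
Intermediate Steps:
$C{\left(o \right)} = 9 - \frac{1}{2 o}$ ($C{\left(o \right)} = 9 - \frac{1}{o + o} = 9 - \frac{1}{2 o}$)
$v = \frac{57387}{10}$ ($v = - 94 \left(-70 + \left(9 - \frac{1}{2 \cdot 10}\right)\right) = - 94 \left(-70 + \left(9 - \frac{1}{20}\right)\right) = - 94 \left(-70 + \frac{179}{20}\right) = \left(-94\right) \left(- \frac{1221}{20}\right) = \frac{57387}{10} \approx 5738.7$)
$\frac{1}{v} = \frac{1}{\frac{57387}{10}} = \frac{10}{57387}$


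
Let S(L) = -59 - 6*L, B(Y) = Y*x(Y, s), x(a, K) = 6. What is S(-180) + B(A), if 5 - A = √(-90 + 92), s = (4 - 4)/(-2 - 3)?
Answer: 1051 - 6*√2 ≈ 1042.5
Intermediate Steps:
s = 0 (s = 0/(-5) = 0*(-⅕) = 0)
A = 5 - √2 (A = 5 - √(-90 + 92) = 5 - √2 ≈ 3.5858)
B(Y) = 6*Y (B(Y) = Y*6 = 6*Y)
S(L) = -59 - 6*L
S(-180) + B(A) = (-59 - 6*(-180)) + 6*(5 - √2) = (-59 + 1080) + (30 - 6*√2) = 1021 + (30 - 6*√2) = 1051 - 6*√2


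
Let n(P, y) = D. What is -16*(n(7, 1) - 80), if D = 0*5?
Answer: 1280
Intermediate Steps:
D = 0
n(P, y) = 0
-16*(n(7, 1) - 80) = -16*(0 - 80) = -16*(-80) = 1280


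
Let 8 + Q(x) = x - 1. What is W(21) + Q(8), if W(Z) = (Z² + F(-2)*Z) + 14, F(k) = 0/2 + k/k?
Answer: 475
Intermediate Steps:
F(k) = 1 (F(k) = 0*(½) + 1 = 0 + 1 = 1)
Q(x) = -9 + x (Q(x) = -8 + (x - 1) = -8 + (-1 + x) = -9 + x)
W(Z) = 14 + Z + Z² (W(Z) = (Z² + 1*Z) + 14 = (Z² + Z) + 14 = (Z + Z²) + 14 = 14 + Z + Z²)
W(21) + Q(8) = (14 + 21 + 21²) + (-9 + 8) = (14 + 21 + 441) - 1 = 476 - 1 = 475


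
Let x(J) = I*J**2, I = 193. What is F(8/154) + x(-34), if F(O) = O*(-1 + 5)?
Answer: 17179332/77 ≈ 2.2311e+5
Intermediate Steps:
x(J) = 193*J**2
F(O) = 4*O (F(O) = O*4 = 4*O)
F(8/154) + x(-34) = 4*(8/154) + 193*(-34)**2 = 4*(8*(1/154)) + 193*1156 = 4*(4/77) + 223108 = 16/77 + 223108 = 17179332/77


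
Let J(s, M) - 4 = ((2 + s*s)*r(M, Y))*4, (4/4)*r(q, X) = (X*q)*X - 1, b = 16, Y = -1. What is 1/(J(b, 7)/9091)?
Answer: 9091/6196 ≈ 1.4672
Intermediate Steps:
r(q, X) = -1 + q*X² (r(q, X) = (X*q)*X - 1 = q*X² - 1 = -1 + q*X²)
J(s, M) = 4 + 4*(-1 + M)*(2 + s²) (J(s, M) = 4 + ((2 + s*s)*(-1 + M*(-1)²))*4 = 4 + ((2 + s²)*(-1 + M*1))*4 = 4 + ((2 + s²)*(-1 + M))*4 = 4 + ((-1 + M)*(2 + s²))*4 = 4 + 4*(-1 + M)*(2 + s²))
1/(J(b, 7)/9091) = 1/((-4 + 8*7 + 4*16²*(-1 + 7))/9091) = 1/((-4 + 56 + 4*256*6)*(1/9091)) = 1/((-4 + 56 + 6144)*(1/9091)) = 1/(6196*(1/9091)) = 1/(6196/9091) = 9091/6196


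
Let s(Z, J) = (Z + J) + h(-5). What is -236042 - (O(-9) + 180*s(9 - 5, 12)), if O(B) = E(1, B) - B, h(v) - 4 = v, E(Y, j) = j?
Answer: -238742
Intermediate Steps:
h(v) = 4 + v
s(Z, J) = -1 + J + Z (s(Z, J) = (Z + J) + (4 - 5) = (J + Z) - 1 = -1 + J + Z)
O(B) = 0 (O(B) = B - B = 0)
-236042 - (O(-9) + 180*s(9 - 5, 12)) = -236042 - (0 + 180*(-1 + 12 + (9 - 5))) = -236042 - (0 + 180*(-1 + 12 + 4)) = -236042 - (0 + 180*15) = -236042 - (0 + 2700) = -236042 - 1*2700 = -236042 - 2700 = -238742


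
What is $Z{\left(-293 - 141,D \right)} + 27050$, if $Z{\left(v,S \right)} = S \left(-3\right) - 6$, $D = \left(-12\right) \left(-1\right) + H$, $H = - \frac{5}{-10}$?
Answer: $\frac{54013}{2} \approx 27007.0$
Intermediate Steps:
$H = \frac{1}{2}$ ($H = \left(-5\right) \left(- \frac{1}{10}\right) = \frac{1}{2} \approx 0.5$)
$D = \frac{25}{2}$ ($D = \left(-12\right) \left(-1\right) + \frac{1}{2} = 12 + \frac{1}{2} = \frac{25}{2} \approx 12.5$)
$Z{\left(v,S \right)} = -6 - 3 S$ ($Z{\left(v,S \right)} = - 3 S - 6 = -6 - 3 S$)
$Z{\left(-293 - 141,D \right)} + 27050 = \left(-6 - \frac{75}{2}\right) + 27050 = - \frac{87}{2} + 27050 = \frac{54013}{2}$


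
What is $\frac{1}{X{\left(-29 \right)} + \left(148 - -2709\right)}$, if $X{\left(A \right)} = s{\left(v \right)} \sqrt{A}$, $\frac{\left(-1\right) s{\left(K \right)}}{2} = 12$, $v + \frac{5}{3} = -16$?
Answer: $\frac{2857}{8179153} + \frac{24 i \sqrt{29}}{8179153} \approx 0.0003493 + 1.5802 \cdot 10^{-5} i$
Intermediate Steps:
$v = - \frac{53}{3}$ ($v = - \frac{5}{3} - 16 = - \frac{53}{3} \approx -17.667$)
$s{\left(K \right)} = -24$ ($s{\left(K \right)} = \left(-2\right) 12 = -24$)
$X{\left(A \right)} = - 24 \sqrt{A}$
$\frac{1}{X{\left(-29 \right)} + \left(148 - -2709\right)} = \frac{1}{- 24 \sqrt{-29} + \left(148 - -2709\right)} = \frac{1}{- 24 i \sqrt{29} + \left(148 + 2709\right)} = \frac{1}{- 24 i \sqrt{29} + 2857} = \frac{1}{2857 - 24 i \sqrt{29}}$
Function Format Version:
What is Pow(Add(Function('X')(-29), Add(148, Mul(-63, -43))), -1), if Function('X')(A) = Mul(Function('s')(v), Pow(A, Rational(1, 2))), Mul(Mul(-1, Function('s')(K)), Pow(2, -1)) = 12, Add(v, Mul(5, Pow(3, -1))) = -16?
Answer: Add(Rational(2857, 8179153), Mul(Rational(24, 8179153), I, Pow(29, Rational(1, 2)))) ≈ Add(0.00034930, Mul(1.5802e-5, I))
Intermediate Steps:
v = Rational(-53, 3) (v = Add(Rational(-5, 3), -16) = Rational(-53, 3) ≈ -17.667)
Function('s')(K) = -24 (Function('s')(K) = Mul(-2, 12) = -24)
Function('X')(A) = Mul(-24, Pow(A, Rational(1, 2)))
Pow(Add(Function('X')(-29), Add(148, Mul(-63, -43))), -1) = Pow(Add(Mul(-24, Pow(-29, Rational(1, 2))), Add(148, Mul(-63, -43))), -1) = Pow(Add(Mul(-24, Mul(I, Pow(29, Rational(1, 2)))), Add(148, 2709)), -1) = Pow(Add(Mul(-24, I, Pow(29, Rational(1, 2))), 2857), -1) = Pow(Add(2857, Mul(-24, I, Pow(29, Rational(1, 2)))), -1)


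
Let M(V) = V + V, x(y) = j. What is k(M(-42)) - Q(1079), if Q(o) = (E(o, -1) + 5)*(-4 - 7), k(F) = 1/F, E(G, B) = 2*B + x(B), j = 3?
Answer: 5543/84 ≈ 65.988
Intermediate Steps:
x(y) = 3
M(V) = 2*V
E(G, B) = 3 + 2*B (E(G, B) = 2*B + 3 = 3 + 2*B)
Q(o) = -66 (Q(o) = ((3 + 2*(-1)) + 5)*(-4 - 7) = ((3 - 2) + 5)*(-11) = (1 + 5)*(-11) = 6*(-11) = -66)
k(M(-42)) - Q(1079) = 1/(2*(-42)) - 1*(-66) = 1/(-84) + 66 = -1/84 + 66 = 5543/84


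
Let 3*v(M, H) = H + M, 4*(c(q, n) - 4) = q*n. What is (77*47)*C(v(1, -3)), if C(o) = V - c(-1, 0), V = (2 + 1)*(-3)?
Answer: -47047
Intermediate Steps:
V = -9 (V = 3*(-3) = -9)
c(q, n) = 4 + n*q/4 (c(q, n) = 4 + (q*n)/4 = 4 + (n*q)/4 = 4 + n*q/4)
v(M, H) = H/3 + M/3 (v(M, H) = (H + M)/3 = H/3 + M/3)
C(o) = -13 (C(o) = -9 - (4 + (¼)*0*(-1)) = -9 - (4 + 0) = -9 - 1*4 = -9 - 4 = -13)
(77*47)*C(v(1, -3)) = (77*47)*(-13) = 3619*(-13) = -47047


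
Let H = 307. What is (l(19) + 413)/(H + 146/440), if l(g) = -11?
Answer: 88440/67613 ≈ 1.3080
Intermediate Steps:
(l(19) + 413)/(H + 146/440) = (-11 + 413)/(307 + 146/440) = 402/(307 + 146*(1/440)) = 402/(307 + 73/220) = 402/(67613/220) = 402*(220/67613) = 88440/67613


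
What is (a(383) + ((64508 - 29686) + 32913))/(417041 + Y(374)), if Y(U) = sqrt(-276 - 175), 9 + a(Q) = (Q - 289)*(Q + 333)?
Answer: 4022360445/12423085438 - 9645*I*sqrt(451)/12423085438 ≈ 0.32378 - 1.6488e-5*I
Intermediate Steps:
a(Q) = -9 + (-289 + Q)*(333 + Q) (a(Q) = -9 + (Q - 289)*(Q + 333) = -9 + (-289 + Q)*(333 + Q))
Y(U) = I*sqrt(451) (Y(U) = sqrt(-451) = I*sqrt(451))
(a(383) + ((64508 - 29686) + 32913))/(417041 + Y(374)) = ((-96246 + 383**2 + 44*383) + ((64508 - 29686) + 32913))/(417041 + I*sqrt(451)) = ((-96246 + 146689 + 16852) + (34822 + 32913))/(417041 + I*sqrt(451)) = (67295 + 67735)/(417041 + I*sqrt(451)) = 135030/(417041 + I*sqrt(451))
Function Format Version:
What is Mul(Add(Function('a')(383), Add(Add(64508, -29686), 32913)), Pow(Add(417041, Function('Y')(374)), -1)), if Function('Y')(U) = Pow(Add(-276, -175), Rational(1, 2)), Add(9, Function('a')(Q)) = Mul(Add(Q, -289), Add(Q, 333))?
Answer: Add(Rational(4022360445, 12423085438), Mul(Rational(-9645, 12423085438), I, Pow(451, Rational(1, 2)))) ≈ Add(0.32378, Mul(-1.6488e-5, I))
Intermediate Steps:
Function('a')(Q) = Add(-9, Mul(Add(-289, Q), Add(333, Q))) (Function('a')(Q) = Add(-9, Mul(Add(Q, -289), Add(Q, 333))) = Add(-9, Mul(Add(-289, Q), Add(333, Q))))
Function('Y')(U) = Mul(I, Pow(451, Rational(1, 2))) (Function('Y')(U) = Pow(-451, Rational(1, 2)) = Mul(I, Pow(451, Rational(1, 2))))
Mul(Add(Function('a')(383), Add(Add(64508, -29686), 32913)), Pow(Add(417041, Function('Y')(374)), -1)) = Mul(Add(Add(-96246, Pow(383, 2), Mul(44, 383)), Add(Add(64508, -29686), 32913)), Pow(Add(417041, Mul(I, Pow(451, Rational(1, 2)))), -1)) = Mul(Add(Add(-96246, 146689, 16852), Add(34822, 32913)), Pow(Add(417041, Mul(I, Pow(451, Rational(1, 2)))), -1)) = Mul(Add(67295, 67735), Pow(Add(417041, Mul(I, Pow(451, Rational(1, 2)))), -1)) = Mul(135030, Pow(Add(417041, Mul(I, Pow(451, Rational(1, 2)))), -1))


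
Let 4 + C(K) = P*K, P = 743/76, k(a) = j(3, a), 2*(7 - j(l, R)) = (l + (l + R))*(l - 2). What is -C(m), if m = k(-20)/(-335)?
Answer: 56121/12730 ≈ 4.4086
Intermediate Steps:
j(l, R) = 7 - (-2 + l)*(R + 2*l)/2 (j(l, R) = 7 - (l + (l + R))*(l - 2)/2 = 7 - (l + (R + l))*(-2 + l)/2 = 7 - (R + 2*l)*(-2 + l)/2 = 7 - (-2 + l)*(R + 2*l)/2)
k(a) = 4 - a/2 (k(a) = 7 + a - 1*3² + 2*3 - ½*a*3 = 7 + a - 1*9 + 6 - 3*a/2 = 7 + a - 9 + 6 - 3*a/2 = 4 - a/2)
P = 743/76 (P = 743*(1/76) = 743/76 ≈ 9.7763)
m = -14/335 (m = (4 - ½*(-20))/(-335) = (4 + 10)*(-1/335) = 14*(-1/335) = -14/335 ≈ -0.041791)
C(K) = -4 + 743*K/76
-C(m) = -(-4 + (743/76)*(-14/335)) = -(-4 - 5201/12730) = -1*(-56121/12730) = 56121/12730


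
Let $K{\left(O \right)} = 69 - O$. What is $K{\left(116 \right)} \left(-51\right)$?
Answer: $2397$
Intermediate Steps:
$K{\left(116 \right)} \left(-51\right) = \left(69 - 116\right) \left(-51\right) = \left(-47\right) \left(-51\right) = 2397$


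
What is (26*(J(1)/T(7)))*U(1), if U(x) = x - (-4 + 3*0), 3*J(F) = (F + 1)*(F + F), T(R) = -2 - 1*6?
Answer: -65/3 ≈ -21.667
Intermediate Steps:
T(R) = -8 (T(R) = -2 - 6 = -8)
J(F) = 2*F*(1 + F)/3 (J(F) = ((F + 1)*(F + F))/3 = ((1 + F)*(2*F))/3 = (2*F*(1 + F))/3 = 2*F*(1 + F)/3)
U(x) = 4 + x (U(x) = x - (-4 + 0) = x - 1*(-4) = x + 4 = 4 + x)
(26*(J(1)/T(7)))*U(1) = (26*(((⅔)*1*(1 + 1))/(-8)))*(4 + 1) = (26*(((⅔)*1*2)*(-⅛)))*5 = (26*((4/3)*(-⅛)))*5 = (26*(-⅙))*5 = -13/3*5 = -65/3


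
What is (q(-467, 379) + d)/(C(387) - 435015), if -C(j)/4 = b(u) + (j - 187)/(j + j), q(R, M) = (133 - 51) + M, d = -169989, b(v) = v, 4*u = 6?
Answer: 65607336/168353527 ≈ 0.38970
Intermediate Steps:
u = 3/2 (u = (1/4)*6 = 3/2 ≈ 1.5000)
q(R, M) = 82 + M
C(j) = -6 - 2*(-187 + j)/j (C(j) = -4*(3/2 + (j - 187)/(j + j)) = -4*(3/2 + (-187 + j)/((2*j))) = -4*(3/2 + (-187 + j)*(1/(2*j))) = -4*(3/2 + (-187 + j)/(2*j)) = -6 - 2*(-187 + j)/j)
(q(-467, 379) + d)/(C(387) - 435015) = ((82 + 379) - 169989)/((-8 + 374/387) - 435015) = (461 - 169989)/((-8 + 374*(1/387)) - 435015) = -169528/((-8 + 374/387) - 435015) = -169528/(-2722/387 - 435015) = -169528/(-168353527/387) = -169528*(-387/168353527) = 65607336/168353527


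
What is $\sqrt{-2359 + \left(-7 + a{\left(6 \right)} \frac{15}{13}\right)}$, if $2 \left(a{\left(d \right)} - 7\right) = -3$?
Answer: $\frac{i \sqrt{1595126}}{26} \approx 48.576 i$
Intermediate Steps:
$a{\left(d \right)} = \frac{11}{2}$ ($a{\left(d \right)} = 7 + \frac{1}{2} \left(-3\right) = 7 - \frac{3}{2} = \frac{11}{2}$)
$\sqrt{-2359 + \left(-7 + a{\left(6 \right)} \frac{15}{13}\right)} = \sqrt{-2359 - \left(7 - \frac{11 \cdot \frac{15}{13}}{2}\right)} = \sqrt{-2359 - \left(7 - \frac{11 \cdot 15 \cdot \frac{1}{13}}{2}\right)} = \sqrt{-2359 + \left(-7 + \frac{11}{2} \cdot \frac{15}{13}\right)} = \sqrt{-2359 + \left(-7 + \frac{165}{26}\right)} = \sqrt{-2359 - \frac{17}{26}} = \sqrt{- \frac{61351}{26}} = \frac{i \sqrt{1595126}}{26}$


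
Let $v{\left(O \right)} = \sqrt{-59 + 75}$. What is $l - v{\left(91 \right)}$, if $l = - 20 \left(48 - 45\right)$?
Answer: $-64$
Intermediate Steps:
$v{\left(O \right)} = 4$ ($v{\left(O \right)} = \sqrt{16} = 4$)
$l = -60$ ($l = \left(-20\right) 3 = -60$)
$l - v{\left(91 \right)} = -60 - 4 = -64$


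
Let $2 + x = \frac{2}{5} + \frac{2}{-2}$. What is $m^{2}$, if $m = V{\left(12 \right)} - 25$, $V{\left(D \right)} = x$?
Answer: $\frac{19044}{25} \approx 761.76$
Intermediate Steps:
$x = - \frac{13}{5}$ ($x = -2 + \left(\frac{2}{5} + \frac{2}{-2}\right) = -2 + \left(2 \cdot \frac{1}{5} + 2 \left(- \frac{1}{2}\right)\right) = -2 + \left(\frac{2}{5} - 1\right) = -2 - \frac{3}{5} = - \frac{13}{5} \approx -2.6$)
$V{\left(D \right)} = - \frac{13}{5}$
$m = - \frac{138}{5}$ ($m = - \frac{13}{5} - 25 = - \frac{138}{5} \approx -27.6$)
$m^{2} = \left(- \frac{138}{5}\right)^{2} = \frac{19044}{25}$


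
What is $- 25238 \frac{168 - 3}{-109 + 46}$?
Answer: $\frac{1388090}{21} \approx 66100.0$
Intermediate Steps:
$- 25238 \frac{168 - 3}{-109 + 46} = - 25238 \frac{165}{-63} = - 25238 \cdot 165 \left(- \frac{1}{63}\right) = \left(-25238\right) \left(- \frac{55}{21}\right) = \frac{1388090}{21}$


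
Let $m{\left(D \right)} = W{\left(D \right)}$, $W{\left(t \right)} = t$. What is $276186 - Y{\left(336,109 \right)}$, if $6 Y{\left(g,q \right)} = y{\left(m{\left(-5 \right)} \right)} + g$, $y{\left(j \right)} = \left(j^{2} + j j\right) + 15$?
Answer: $\frac{1656715}{6} \approx 2.7612 \cdot 10^{5}$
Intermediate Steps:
$m{\left(D \right)} = D$
$y{\left(j \right)} = 15 + 2 j^{2}$ ($y{\left(j \right)} = \left(j^{2} + j^{2}\right) + 15 = 2 j^{2} + 15 = 15 + 2 j^{2}$)
$Y{\left(g,q \right)} = \frac{65}{6} + \frac{g}{6}$ ($Y{\left(g,q \right)} = \frac{\left(15 + 2 \left(-5\right)^{2}\right) + g}{6} = \frac{\left(15 + 2 \cdot 25\right) + g}{6} = \frac{\left(15 + 50\right) + g}{6} = \frac{65 + g}{6} = \frac{65}{6} + \frac{g}{6}$)
$276186 - Y{\left(336,109 \right)} = 276186 - \left(\frac{65}{6} + \frac{1}{6} \cdot 336\right) = 276186 - \left(\frac{65}{6} + 56\right) = 276186 - \frac{401}{6} = \frac{1656715}{6}$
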